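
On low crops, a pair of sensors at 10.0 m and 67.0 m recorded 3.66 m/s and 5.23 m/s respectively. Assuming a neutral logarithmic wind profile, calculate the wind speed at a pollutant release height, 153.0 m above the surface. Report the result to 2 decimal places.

Log law: V ∝ ln(z/z₀). From the pair, with r = V₁/V₂ = 0.69981,
ln z₀ = (ln z₁ − r·ln z₂)/(1 − r) = (2.3026 − 0.69981×4.2047)/0.30019 = -2.1316 → z₀ = 0.1186 m
V₃ = V₁ · ln(z₃/z₀)/ln(z₁/z₀) = 3.66 × 7.1621/4.4342 = 5.9116 m/s

5.91 m/s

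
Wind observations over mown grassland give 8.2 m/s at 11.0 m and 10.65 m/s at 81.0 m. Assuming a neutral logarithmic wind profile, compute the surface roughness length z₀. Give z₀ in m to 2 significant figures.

z₀ ≈ 0.014 m

Log law: V(z) ∝ ln(z/z₀). With r = V₁/V₂ = 8.2/10.65 = 0.76995,
r · ln(z₂/z₀) = ln(z₁/z₀) ⇒ ln z₀ = (ln z₁ − r·ln z₂)/(1 − r)
ln z₀ = (2.39790 − 0.76995×4.39445) / 0.23005 = -4.2844
z₀ = exp(-4.2844) = 0.01378 m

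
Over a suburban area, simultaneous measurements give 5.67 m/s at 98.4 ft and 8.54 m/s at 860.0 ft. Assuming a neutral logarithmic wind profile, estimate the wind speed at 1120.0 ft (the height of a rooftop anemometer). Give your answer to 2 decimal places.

8.89 m/s

Log law: V ∝ ln(z/z₀). From the pair, with r = V₁/V₂ = 0.66393,
ln z₀ = (ln z₁ − r·ln z₂)/(1 − r) = (4.5890 − 0.66393×6.7569)/0.33607 = 0.3061 → z₀ = 1.358 ft
V₃ = V₁ · ln(z₃/z₀)/ln(z₁/z₀) = 5.67 × 6.7150/4.2829 = 8.8897 m/s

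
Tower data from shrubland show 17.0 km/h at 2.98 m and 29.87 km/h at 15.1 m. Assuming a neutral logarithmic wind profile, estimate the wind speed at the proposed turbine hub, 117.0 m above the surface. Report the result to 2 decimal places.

Log law: V ∝ ln(z/z₀). From the pair, with r = V₁/V₂ = 0.56913,
ln z₀ = (ln z₁ − r·ln z₂)/(1 − r) = (1.0919 − 0.56913×2.7147)/0.43087 = -1.0516 → z₀ = 0.3494 m
V₃ = V₁ · ln(z₃/z₀)/ln(z₁/z₀) = 17.0 × 5.8138/2.1435 = 46.1083 km/h

46.11 km/h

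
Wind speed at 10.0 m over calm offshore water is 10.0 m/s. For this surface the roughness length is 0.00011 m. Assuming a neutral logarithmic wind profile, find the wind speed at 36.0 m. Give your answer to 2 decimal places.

11.12 m/s

Log law: V(z) ∝ ln(z/z₀), so V₂/V₁ = ln(z₂/z₀) / ln(z₁/z₀).
ln(36.0/0.00011) = 12.6985, ln(10.0/0.00011) = 11.4176
V₂ = 10.0 × 12.6985/11.4176 = 10.0 × 1.1122 = 11.1219 m/s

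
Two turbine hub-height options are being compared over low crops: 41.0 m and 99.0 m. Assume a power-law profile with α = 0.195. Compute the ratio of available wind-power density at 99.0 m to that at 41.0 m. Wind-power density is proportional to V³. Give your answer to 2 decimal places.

Speed ratio: V_B/V_A = (z_B/z_A)^α = (99.0/41.0)^0.195 = (2.4146)^0.195 = 1.18756
Power-density ratio: P_B/P_A = (V_B/V_A)³ = (1.18756)³ = 1.67482

1.67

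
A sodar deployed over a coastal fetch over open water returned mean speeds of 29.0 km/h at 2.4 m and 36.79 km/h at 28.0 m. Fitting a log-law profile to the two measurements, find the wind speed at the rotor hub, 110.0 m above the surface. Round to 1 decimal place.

Log law: V ∝ ln(z/z₀). From the pair, with r = V₁/V₂ = 0.78826,
ln z₀ = (ln z₁ − r·ln z₂)/(1 − r) = (0.8755 − 0.78826×3.3322)/0.21174 = -8.2703 → z₀ = 0.0002560 m
V₃ = V₁ · ln(z₃/z₀)/ln(z₁/z₀) = 29.0 × 12.9708/9.1457 = 41.1286 km/h

41.1 km/h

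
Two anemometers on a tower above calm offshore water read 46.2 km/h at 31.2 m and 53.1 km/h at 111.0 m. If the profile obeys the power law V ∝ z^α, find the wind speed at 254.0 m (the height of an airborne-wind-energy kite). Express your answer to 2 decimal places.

58.15 km/h

First find α: α = ln(V₂/V₁)/ln(z₂/z₁) = ln(53.1/46.2)/ln(111.0/31.2) = 0.13920/1.26911 = 0.1097
Extrapolate from 111.0 m to 254.0 m: V₃ = 53.1 × (254.0/111.0)^0.1097 = 53.1 × 1.0950 = 58.1468 km/h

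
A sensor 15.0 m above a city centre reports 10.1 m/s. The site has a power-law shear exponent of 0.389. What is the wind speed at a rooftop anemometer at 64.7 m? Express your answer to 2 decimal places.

17.83 m/s

Power-law profile: V₂ = V₁ · (z₂/z₁)^α
V₂ = 10.1 × (64.7/15.0)^0.389 = 10.1 × (4.3133)^0.389
    = 10.1 × 1.7658 = 17.8346 m/s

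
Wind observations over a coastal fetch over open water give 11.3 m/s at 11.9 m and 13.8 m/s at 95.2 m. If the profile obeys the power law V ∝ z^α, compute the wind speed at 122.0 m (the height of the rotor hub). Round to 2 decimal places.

14.13 m/s

First find α: α = ln(V₂/V₁)/ln(z₂/z₁) = ln(13.8/11.3)/ln(95.2/11.9) = 0.19987/2.07944 = 0.0961
Extrapolate from 95.2 m to 122.0 m: V₃ = 13.8 × (122.0/95.2)^0.0961 = 13.8 × 1.0241 = 14.1330 m/s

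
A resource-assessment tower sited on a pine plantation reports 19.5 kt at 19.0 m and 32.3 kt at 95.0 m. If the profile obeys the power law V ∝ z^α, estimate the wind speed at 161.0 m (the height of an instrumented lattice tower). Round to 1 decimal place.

38.1 kt

First find α: α = ln(V₂/V₁)/ln(z₂/z₁) = ln(32.3/19.5)/ln(95.0/19.0) = 0.50465/1.60944 = 0.3136
Extrapolate from 95.0 m to 161.0 m: V₃ = 32.3 × (161.0/95.0)^0.3136 = 32.3 × 1.1799 = 38.1100 kt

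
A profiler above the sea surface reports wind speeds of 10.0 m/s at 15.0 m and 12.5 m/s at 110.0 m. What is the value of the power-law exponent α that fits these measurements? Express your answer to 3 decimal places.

Power law: V₂/V₁ = (z₂/z₁)^α ⇒ α = ln(V₂/V₁) / ln(z₂/z₁)
α = ln(12.5/10.0) / ln(110.0/15.0) = ln(1.2500) / ln(7.3333)
  = 0.22314 / 1.99243 = 0.11200

α ≈ 0.112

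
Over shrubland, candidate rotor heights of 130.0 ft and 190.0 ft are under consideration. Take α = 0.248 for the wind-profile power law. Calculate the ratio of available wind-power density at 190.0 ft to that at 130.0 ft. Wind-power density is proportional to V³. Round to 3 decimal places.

Speed ratio: V_B/V_A = (z_B/z_A)^α = (190.0/130.0)^0.248 = (1.4615)^0.248 = 1.09868
Power-density ratio: P_B/P_A = (V_B/V_A)³ = (1.09868)³ = 1.32623

1.326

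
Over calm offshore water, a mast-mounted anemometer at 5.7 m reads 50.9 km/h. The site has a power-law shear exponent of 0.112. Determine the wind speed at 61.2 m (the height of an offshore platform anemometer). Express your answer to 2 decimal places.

66.40 km/h

Power-law profile: V₂ = V₁ · (z₂/z₁)^α
V₂ = 50.9 × (61.2/5.7)^0.112 = 50.9 × (10.7368)^0.112
    = 50.9 × 1.3045 = 66.4012 km/h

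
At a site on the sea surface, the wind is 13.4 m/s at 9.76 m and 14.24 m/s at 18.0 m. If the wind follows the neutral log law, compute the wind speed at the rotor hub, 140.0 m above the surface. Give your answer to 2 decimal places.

17.06 m/s

Log law: V ∝ ln(z/z₀). From the pair, with r = V₁/V₂ = 0.94101,
ln z₀ = (ln z₁ − r·ln z₂)/(1 − r) = (2.2783 − 0.94101×2.8904)/0.05899 = -7.4858 → z₀ = 0.0005610 m
V₃ = V₁ · ln(z₃/z₀)/ln(z₁/z₀) = 13.4 × 12.4275/9.7641 = 17.0551 m/s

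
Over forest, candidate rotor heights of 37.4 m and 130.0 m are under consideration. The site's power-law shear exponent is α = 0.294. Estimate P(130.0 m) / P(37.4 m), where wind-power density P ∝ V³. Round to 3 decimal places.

Speed ratio: V_B/V_A = (z_B/z_A)^α = (130.0/37.4)^0.294 = (3.4759)^0.294 = 1.44236
Power-density ratio: P_B/P_A = (V_B/V_A)³ = (1.44236)³ = 3.00072

3.001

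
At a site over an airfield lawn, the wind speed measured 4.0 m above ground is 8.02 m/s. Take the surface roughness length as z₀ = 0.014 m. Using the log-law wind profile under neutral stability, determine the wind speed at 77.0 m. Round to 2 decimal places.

Log law: V(z) ∝ ln(z/z₀), so V₂/V₁ = ln(z₂/z₀) / ln(z₁/z₀).
ln(77.0/0.014) = 8.6125, ln(4.0/0.014) = 5.6550
V₂ = 8.02 × 8.6125/5.6550 = 8.02 × 1.5230 = 12.2144 m/s

12.21 m/s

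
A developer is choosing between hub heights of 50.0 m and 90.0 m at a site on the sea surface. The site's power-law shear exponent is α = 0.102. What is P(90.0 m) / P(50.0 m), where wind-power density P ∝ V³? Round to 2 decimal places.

Speed ratio: V_B/V_A = (z_B/z_A)^α = (90.0/50.0)^0.102 = (1.8000)^0.102 = 1.06179
Power-density ratio: P_B/P_A = (V_B/V_A)³ = (1.06179)³ = 1.19705

1.20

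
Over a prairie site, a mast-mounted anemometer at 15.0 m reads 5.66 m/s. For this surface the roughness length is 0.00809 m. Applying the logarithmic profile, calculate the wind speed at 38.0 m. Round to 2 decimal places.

Log law: V(z) ∝ ln(z/z₀), so V₂/V₁ = ln(z₂/z₀) / ln(z₁/z₀).
ln(38.0/0.00809) = 8.4547, ln(15.0/0.00809) = 7.5252
V₂ = 5.66 × 8.4547/7.5252 = 5.66 × 1.1235 = 6.3591 m/s

6.36 m/s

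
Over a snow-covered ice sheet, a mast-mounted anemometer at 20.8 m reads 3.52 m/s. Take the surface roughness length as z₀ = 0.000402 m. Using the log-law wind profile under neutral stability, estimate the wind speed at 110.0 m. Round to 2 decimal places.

4.06 m/s

Log law: V(z) ∝ ln(z/z₀), so V₂/V₁ = ln(z₂/z₀) / ln(z₁/z₀).
ln(110.0/0.000402) = 12.5195, ln(20.8/0.000402) = 10.8540
V₂ = 3.52 × 12.5195/10.8540 = 3.52 × 1.1534 = 4.0601 m/s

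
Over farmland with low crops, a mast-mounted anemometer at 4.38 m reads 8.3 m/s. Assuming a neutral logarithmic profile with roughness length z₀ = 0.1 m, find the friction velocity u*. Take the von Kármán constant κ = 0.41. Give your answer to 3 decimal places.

Log law: V(z) = (u*/κ) · ln(z/z₀) ⇒ u* = κ · V / ln(z/z₀)
u* = 0.41 × 8.3 / ln(4.38/0.1) = 0.41 × 8.3 / 3.7796
   = 3.4030 / 3.7796 = 0.9004 m/s

u* ≈ 0.900 m/s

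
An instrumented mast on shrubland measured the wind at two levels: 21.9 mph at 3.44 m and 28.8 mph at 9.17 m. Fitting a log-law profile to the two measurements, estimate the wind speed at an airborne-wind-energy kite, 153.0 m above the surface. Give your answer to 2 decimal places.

48.61 mph

Log law: V ∝ ln(z/z₀). From the pair, with r = V₁/V₂ = 0.76042,
ln z₀ = (ln z₁ − r·ln z₂)/(1 − r) = (1.2355 − 0.76042×2.2159)/0.23958 = -1.8764 → z₀ = 0.1531 m
V₃ = V₁ · ln(z₃/z₀)/ln(z₁/z₀) = 21.9 × 6.9069/3.1119 = 48.6070 mph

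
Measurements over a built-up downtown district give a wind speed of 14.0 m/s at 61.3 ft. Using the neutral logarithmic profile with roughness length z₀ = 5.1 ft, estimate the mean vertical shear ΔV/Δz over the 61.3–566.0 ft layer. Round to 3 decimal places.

Log law: V₂ = V₁ · ln(z₂/z₀)/ln(z₁/z₀) = 14.0 × 4.7094/2.4865 = 26.5151 m/s
ΔV/Δz = (26.5151 − 14.0)/(566.0 − 61.3) = 12.5151/504.7000 = 0.02480 m/s/ft

0.025 m/s/ft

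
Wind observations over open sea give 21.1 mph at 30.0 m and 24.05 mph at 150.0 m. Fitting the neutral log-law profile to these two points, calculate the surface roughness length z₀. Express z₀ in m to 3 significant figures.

z₀ ≈ 0.000300 m

Log law: V(z) ∝ ln(z/z₀). With r = V₁/V₂ = 21.1/24.05 = 0.87734,
r · ln(z₂/z₀) = ln(z₁/z₀) ⇒ ln z₀ = (ln z₁ − r·ln z₂)/(1 − r)
ln z₀ = (3.40120 − 0.87734×5.01064) / 0.12266 = -8.1104
z₀ = exp(-8.1104) = 0.0003004 m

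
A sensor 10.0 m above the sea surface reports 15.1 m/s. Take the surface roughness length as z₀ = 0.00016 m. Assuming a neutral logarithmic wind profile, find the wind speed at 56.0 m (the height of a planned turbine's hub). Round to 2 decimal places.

17.46 m/s

Log law: V(z) ∝ ln(z/z₀), so V₂/V₁ = ln(z₂/z₀) / ln(z₁/z₀).
ln(56.0/0.00016) = 12.7657, ln(10.0/0.00016) = 11.0429
V₂ = 15.1 × 12.7657/11.0429 = 15.1 × 1.1560 = 17.4557 m/s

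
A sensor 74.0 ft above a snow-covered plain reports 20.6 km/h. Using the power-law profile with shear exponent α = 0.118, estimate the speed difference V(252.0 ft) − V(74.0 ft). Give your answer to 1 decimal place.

3.2 km/h

Power law: V₂ = V₁ · (z₂/z₁)^α = 20.6 × (3.4054)^0.118 = 23.8047 km/h
ΔV = 23.8047 − 20.6 = 3.2047 km/h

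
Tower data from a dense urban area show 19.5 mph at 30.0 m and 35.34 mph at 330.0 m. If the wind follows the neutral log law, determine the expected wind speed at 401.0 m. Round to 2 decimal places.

36.63 mph

Log law: V ∝ ln(z/z₀). From the pair, with r = V₁/V₂ = 0.55178,
ln z₀ = (ln z₁ − r·ln z₂)/(1 − r) = (3.4012 − 0.55178×5.7991)/0.44822 = 0.4492 → z₀ = 1.567 m
V₃ = V₁ · ln(z₃/z₀)/ln(z₁/z₀) = 19.5 × 5.5447/2.9520 = 36.6273 mph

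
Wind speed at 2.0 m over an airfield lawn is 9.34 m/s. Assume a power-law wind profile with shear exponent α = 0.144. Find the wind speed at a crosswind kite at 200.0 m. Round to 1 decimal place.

Power-law profile: V₂ = V₁ · (z₂/z₁)^α
V₂ = 9.34 × (200.0/2.0)^0.144 = 9.34 × (100.0000)^0.144
    = 9.34 × 1.9409 = 18.1279 m/s

18.1 m/s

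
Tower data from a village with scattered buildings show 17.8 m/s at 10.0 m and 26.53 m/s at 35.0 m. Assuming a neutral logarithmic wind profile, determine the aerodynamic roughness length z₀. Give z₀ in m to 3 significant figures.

Log law: V(z) ∝ ln(z/z₀). With r = V₁/V₂ = 17.8/26.53 = 0.67094,
r · ln(z₂/z₀) = ln(z₁/z₀) ⇒ ln z₀ = (ln z₁ − r·ln z₂)/(1 − r)
ln z₀ = (2.30259 − 0.67094×3.55535) / 0.32906 = -0.2517
z₀ = exp(-0.2517) = 0.7775 m

z₀ ≈ 0.777 m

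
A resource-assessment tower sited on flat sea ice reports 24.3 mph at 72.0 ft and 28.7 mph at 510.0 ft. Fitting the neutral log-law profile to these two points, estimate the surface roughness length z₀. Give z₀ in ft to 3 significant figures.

z₀ ≈ 0.00145 ft

Log law: V(z) ∝ ln(z/z₀). With r = V₁/V₂ = 24.3/28.7 = 0.84669,
r · ln(z₂/z₀) = ln(z₁/z₀) ⇒ ln z₀ = (ln z₁ − r·ln z₂)/(1 − r)
ln z₀ = (4.27667 − 0.84669×6.23441) / 0.15331 = -6.5354
z₀ = exp(-6.5354) = 0.001451 ft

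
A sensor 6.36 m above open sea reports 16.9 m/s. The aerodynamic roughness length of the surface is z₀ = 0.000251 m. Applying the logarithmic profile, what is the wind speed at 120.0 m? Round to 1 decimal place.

Log law: V(z) ∝ ln(z/z₀), so V₂/V₁ = ln(z₂/z₀) / ln(z₁/z₀).
ln(120.0/0.000251) = 13.0775, ln(6.36/0.000251) = 10.1401
V₂ = 16.9 × 13.0775/10.1401 = 16.9 × 1.2897 = 21.7957 m/s

21.8 m/s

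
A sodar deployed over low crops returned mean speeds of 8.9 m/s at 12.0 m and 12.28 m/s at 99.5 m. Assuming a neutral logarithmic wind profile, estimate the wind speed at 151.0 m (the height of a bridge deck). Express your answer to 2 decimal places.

12.95 m/s

Log law: V ∝ ln(z/z₀). From the pair, with r = V₁/V₂ = 0.72476,
ln z₀ = (ln z₁ − r·ln z₂)/(1 − r) = (2.4849 − 0.72476×4.6002)/0.27524 = -3.0848 → z₀ = 0.04574 m
V₃ = V₁ · ln(z₃/z₀)/ln(z₁/z₀) = 8.9 × 8.1021/5.5697 = 12.9465 m/s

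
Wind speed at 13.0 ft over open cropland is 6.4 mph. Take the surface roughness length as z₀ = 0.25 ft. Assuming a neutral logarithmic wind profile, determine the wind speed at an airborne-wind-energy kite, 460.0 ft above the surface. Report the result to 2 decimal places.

Log law: V(z) ∝ ln(z/z₀), so V₂/V₁ = ln(z₂/z₀) / ln(z₁/z₀).
ln(460.0/0.25) = 7.5175, ln(13.0/0.25) = 3.9512
V₂ = 6.4 × 7.5175/3.9512 = 6.4 × 1.9026 = 12.1765 mph

12.18 mph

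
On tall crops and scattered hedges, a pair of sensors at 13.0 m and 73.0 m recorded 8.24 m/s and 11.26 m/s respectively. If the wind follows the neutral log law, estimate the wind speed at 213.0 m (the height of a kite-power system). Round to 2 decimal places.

13.13 m/s

Log law: V ∝ ln(z/z₀). From the pair, with r = V₁/V₂ = 0.73179,
ln z₀ = (ln z₁ − r·ln z₂)/(1 − r) = (2.5649 − 0.73179×4.2905)/0.26821 = -2.1431 → z₀ = 0.1173 m
V₃ = V₁ · ln(z₃/z₀)/ln(z₁/z₀) = 8.24 × 7.5044/4.7080 = 13.1342 m/s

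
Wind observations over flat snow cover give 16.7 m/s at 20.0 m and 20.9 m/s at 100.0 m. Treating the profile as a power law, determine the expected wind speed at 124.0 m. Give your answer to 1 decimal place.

21.5 m/s

First find α: α = ln(V₂/V₁)/ln(z₂/z₁) = ln(20.9/16.7)/ln(100.0/20.0) = 0.22434/1.60944 = 0.1394
Extrapolate from 100.0 m to 124.0 m: V₃ = 20.9 × (124.0/100.0)^0.1394 = 20.9 × 1.0304 = 21.5362 m/s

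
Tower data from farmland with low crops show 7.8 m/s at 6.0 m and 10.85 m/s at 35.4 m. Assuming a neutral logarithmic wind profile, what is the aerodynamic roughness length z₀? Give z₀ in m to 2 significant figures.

z₀ ≈ 0.064 m

Log law: V(z) ∝ ln(z/z₀). With r = V₁/V₂ = 7.8/10.85 = 0.71889,
r · ln(z₂/z₀) = ln(z₁/z₀) ⇒ ln z₀ = (ln z₁ − r·ln z₂)/(1 − r)
ln z₀ = (1.79176 − 0.71889×3.56671) / 0.28111 = -2.7475
z₀ = exp(-2.7475) = 0.06409 m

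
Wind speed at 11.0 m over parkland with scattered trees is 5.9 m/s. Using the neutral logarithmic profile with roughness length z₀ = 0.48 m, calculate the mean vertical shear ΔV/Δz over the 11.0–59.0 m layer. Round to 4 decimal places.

Log law: V₂ = V₁ · ln(z₂/z₀)/ln(z₁/z₀) = 5.9 × 4.8115/3.1319 = 9.0642 m/s
ΔV/Δz = (9.0642 − 5.9)/(59.0 − 11.0) = 3.1642/48.0000 = 0.06592 m/s/m

0.0659 m/s/m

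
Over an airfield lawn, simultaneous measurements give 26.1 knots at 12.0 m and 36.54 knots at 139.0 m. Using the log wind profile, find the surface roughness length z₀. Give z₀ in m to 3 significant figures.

Log law: V(z) ∝ ln(z/z₀). With r = V₁/V₂ = 26.1/36.54 = 0.71429,
r · ln(z₂/z₀) = ln(z₁/z₀) ⇒ ln z₀ = (ln z₁ − r·ln z₂)/(1 − r)
ln z₀ = (2.48491 − 0.71429×4.93447) / 0.28571 = -3.6390
z₀ = exp(-3.6390) = 0.02628 m

z₀ ≈ 0.0263 m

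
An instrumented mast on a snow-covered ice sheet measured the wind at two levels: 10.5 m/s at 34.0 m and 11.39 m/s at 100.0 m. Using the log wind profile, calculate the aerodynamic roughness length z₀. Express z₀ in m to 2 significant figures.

z₀ ≈ 0.00010 m

Log law: V(z) ∝ ln(z/z₀). With r = V₁/V₂ = 10.5/11.39 = 0.92186,
r · ln(z₂/z₀) = ln(z₁/z₀) ⇒ ln z₀ = (ln z₁ − r·ln z₂)/(1 − r)
ln z₀ = (3.52636 − 0.92186×4.60517) / 0.07814 = -9.2012
z₀ = exp(-9.2012) = 0.0001009 m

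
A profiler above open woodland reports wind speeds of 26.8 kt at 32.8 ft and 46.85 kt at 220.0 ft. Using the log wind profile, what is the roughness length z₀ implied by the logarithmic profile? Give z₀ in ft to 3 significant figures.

Log law: V(z) ∝ ln(z/z₀). With r = V₁/V₂ = 26.8/46.85 = 0.57204,
r · ln(z₂/z₀) = ln(z₁/z₀) ⇒ ln z₀ = (ln z₁ − r·ln z₂)/(1 − r)
ln z₀ = (3.49043 − 0.57204×5.39363) / 0.42796 = 0.9465
z₀ = exp(0.9465) = 2.577 ft

z₀ ≈ 2.58 ft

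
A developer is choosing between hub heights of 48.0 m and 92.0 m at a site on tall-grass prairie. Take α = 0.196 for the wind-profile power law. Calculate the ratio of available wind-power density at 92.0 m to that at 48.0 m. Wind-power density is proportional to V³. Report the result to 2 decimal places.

1.47

Speed ratio: V_B/V_A = (z_B/z_A)^α = (92.0/48.0)^0.196 = (1.9167)^0.196 = 1.13600
Power-density ratio: P_B/P_A = (V_B/V_A)³ = (1.13600)³ = 1.46601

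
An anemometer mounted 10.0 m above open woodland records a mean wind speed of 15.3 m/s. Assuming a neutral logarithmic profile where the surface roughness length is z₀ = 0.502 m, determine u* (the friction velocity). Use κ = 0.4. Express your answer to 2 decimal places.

u* ≈ 2.05 m/s

Log law: V(z) = (u*/κ) · ln(z/z₀) ⇒ u* = κ · V / ln(z/z₀)
u* = 0.4 × 15.3 / ln(10.0/0.502) = 0.4 × 15.3 / 2.9917
   = 6.1200 / 2.9917 = 2.0456 m/s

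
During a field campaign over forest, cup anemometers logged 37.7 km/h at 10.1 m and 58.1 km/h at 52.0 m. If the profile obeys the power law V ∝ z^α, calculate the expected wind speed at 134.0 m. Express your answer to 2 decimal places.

74.59 km/h

First find α: α = ln(V₂/V₁)/ln(z₂/z₁) = ln(58.1/37.7)/ln(52.0/10.1) = 0.43251/1.63871 = 0.2639
Extrapolate from 52.0 m to 134.0 m: V₃ = 58.1 × (134.0/52.0)^0.2639 = 58.1 × 1.2838 = 74.5896 km/h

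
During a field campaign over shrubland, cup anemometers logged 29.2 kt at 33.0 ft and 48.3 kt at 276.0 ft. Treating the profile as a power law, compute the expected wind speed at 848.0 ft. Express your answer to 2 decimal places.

63.02 kt

First find α: α = ln(V₂/V₁)/ln(z₂/z₁) = ln(48.3/29.2)/ln(276.0/33.0) = 0.50326/2.12389 = 0.2370
Extrapolate from 276.0 ft to 848.0 ft: V₃ = 48.3 × (848.0/276.0)^0.2370 = 48.3 × 1.3047 = 63.0171 kt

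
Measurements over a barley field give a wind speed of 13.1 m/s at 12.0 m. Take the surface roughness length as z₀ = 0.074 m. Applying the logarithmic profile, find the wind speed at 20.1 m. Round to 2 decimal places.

14.43 m/s

Log law: V(z) ∝ ln(z/z₀), so V₂/V₁ = ln(z₂/z₀) / ln(z₁/z₀).
ln(20.1/0.074) = 5.6044, ln(12.0/0.074) = 5.0886
V₂ = 13.1 × 5.6044/5.0886 = 13.1 × 1.1014 = 14.4279 m/s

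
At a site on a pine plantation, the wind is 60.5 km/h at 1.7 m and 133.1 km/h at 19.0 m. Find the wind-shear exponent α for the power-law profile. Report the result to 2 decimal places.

Power law: V₂/V₁ = (z₂/z₁)^α ⇒ α = ln(V₂/V₁) / ln(z₂/z₁)
α = ln(133.1/60.5) / ln(19.0/1.7) = ln(2.2000) / ln(11.1765)
  = 0.78846 / 2.41381 = 0.32664

α ≈ 0.33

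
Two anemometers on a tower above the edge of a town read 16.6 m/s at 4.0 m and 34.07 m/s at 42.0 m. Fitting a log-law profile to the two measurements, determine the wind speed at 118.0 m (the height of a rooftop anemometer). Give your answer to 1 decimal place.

41.7 m/s

Log law: V ∝ ln(z/z₀). From the pair, with r = V₁/V₂ = 0.48723,
ln z₀ = (ln z₁ − r·ln z₂)/(1 − r) = (1.3863 − 0.48723×3.7377)/0.51277 = -0.8480 → z₀ = 0.4283 m
V₃ = V₁ · ln(z₃/z₀)/ln(z₁/z₀) = 16.6 × 5.6187/2.2343 = 41.7450 m/s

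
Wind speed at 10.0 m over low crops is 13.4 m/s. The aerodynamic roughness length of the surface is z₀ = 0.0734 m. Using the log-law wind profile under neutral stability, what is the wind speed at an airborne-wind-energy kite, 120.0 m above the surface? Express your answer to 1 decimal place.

20.2 m/s

Log law: V(z) ∝ ln(z/z₀), so V₂/V₁ = ln(z₂/z₀) / ln(z₁/z₀).
ln(120.0/0.0734) = 7.3993, ln(10.0/0.0734) = 4.9144
V₂ = 13.4 × 7.3993/4.9144 = 13.4 × 1.5056 = 20.1755 m/s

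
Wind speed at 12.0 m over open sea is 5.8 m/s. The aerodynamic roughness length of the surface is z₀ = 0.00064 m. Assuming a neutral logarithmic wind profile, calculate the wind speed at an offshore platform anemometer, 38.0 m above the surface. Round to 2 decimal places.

Log law: V(z) ∝ ln(z/z₀), so V₂/V₁ = ln(z₂/z₀) / ln(z₁/z₀).
ln(38.0/0.00064) = 10.9916, ln(12.0/0.00064) = 9.8389
V₂ = 5.8 × 10.9916/9.8389 = 5.8 × 1.1172 = 6.4795 m/s

6.48 m/s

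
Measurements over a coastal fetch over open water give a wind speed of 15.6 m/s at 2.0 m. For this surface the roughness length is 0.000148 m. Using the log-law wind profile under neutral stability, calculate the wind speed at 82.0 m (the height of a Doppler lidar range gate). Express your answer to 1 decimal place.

21.7 m/s

Log law: V(z) ∝ ln(z/z₀), so V₂/V₁ = ln(z₂/z₀) / ln(z₁/z₀).
ln(82.0/0.000148) = 13.2250, ln(2.0/0.000148) = 9.5114
V₂ = 15.6 × 13.2250/9.5114 = 15.6 × 1.3904 = 21.6907 m/s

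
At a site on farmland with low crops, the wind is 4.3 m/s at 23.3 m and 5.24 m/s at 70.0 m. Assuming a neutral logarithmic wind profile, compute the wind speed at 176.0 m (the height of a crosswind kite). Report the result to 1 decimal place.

Log law: V ∝ ln(z/z₀). From the pair, with r = V₁/V₂ = 0.82061,
ln z₀ = (ln z₁ − r·ln z₂)/(1 − r) = (3.1485 − 0.82061×4.2485)/0.17939 = -1.8837 → z₀ = 0.1520 m
V₃ = V₁ · ln(z₃/z₀)/ln(z₁/z₀) = 4.3 × 7.0541/5.0321 = 6.0279 m/s

6.0 m/s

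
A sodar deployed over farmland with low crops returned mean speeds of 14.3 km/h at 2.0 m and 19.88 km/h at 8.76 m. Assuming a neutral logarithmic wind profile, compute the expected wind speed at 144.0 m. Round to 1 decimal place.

Log law: V ∝ ln(z/z₀). From the pair, with r = V₁/V₂ = 0.71932,
ln z₀ = (ln z₁ − r·ln z₂)/(1 − r) = (0.6931 − 0.71932×2.1702)/0.28068 = -3.0921 → z₀ = 0.04541 m
V₃ = V₁ · ln(z₃/z₀)/ln(z₁/z₀) = 14.3 × 8.0619/3.7853 = 30.4564 km/h

30.5 km/h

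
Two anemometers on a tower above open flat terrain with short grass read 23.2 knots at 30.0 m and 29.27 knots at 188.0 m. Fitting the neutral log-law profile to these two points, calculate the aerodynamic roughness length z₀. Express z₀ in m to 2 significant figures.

Log law: V(z) ∝ ln(z/z₀). With r = V₁/V₂ = 23.2/29.27 = 0.79262,
r · ln(z₂/z₀) = ln(z₁/z₀) ⇒ ln z₀ = (ln z₁ − r·ln z₂)/(1 − r)
ln z₀ = (3.40120 − 0.79262×5.23644) / 0.20738 = -3.6132
z₀ = exp(-3.6132) = 0.02696 m

z₀ ≈ 0.027 m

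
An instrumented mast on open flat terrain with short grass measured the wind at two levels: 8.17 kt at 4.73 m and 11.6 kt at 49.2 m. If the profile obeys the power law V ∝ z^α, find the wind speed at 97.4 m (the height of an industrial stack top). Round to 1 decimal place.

12.8 kt

First find α: α = ln(V₂/V₁)/ln(z₂/z₁) = ln(11.6/8.17)/ln(49.2/4.73) = 0.35054/2.34197 = 0.1497
Extrapolate from 49.2 m to 97.4 m: V₃ = 11.6 × (97.4/49.2)^0.1497 = 11.6 × 1.1076 = 12.8485 kt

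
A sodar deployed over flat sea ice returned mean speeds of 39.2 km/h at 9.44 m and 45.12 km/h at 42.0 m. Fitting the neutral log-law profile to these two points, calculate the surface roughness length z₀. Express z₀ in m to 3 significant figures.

Log law: V(z) ∝ ln(z/z₀). With r = V₁/V₂ = 39.2/45.12 = 0.86879,
r · ln(z₂/z₀) = ln(z₁/z₀) ⇒ ln z₀ = (ln z₁ − r·ln z₂)/(1 − r)
ln z₀ = (2.24496 − 0.86879×3.73767) / 0.13121 = -7.6392
z₀ = exp(-7.6392) = 0.0004812 m

z₀ ≈ 0.000481 m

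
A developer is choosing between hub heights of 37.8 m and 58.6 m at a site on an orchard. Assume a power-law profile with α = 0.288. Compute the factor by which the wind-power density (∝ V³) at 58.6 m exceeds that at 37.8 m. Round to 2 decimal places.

1.46

Speed ratio: V_B/V_A = (z_B/z_A)^α = (58.6/37.8)^0.288 = (1.5503)^0.288 = 1.13458
Power-density ratio: P_B/P_A = (V_B/V_A)³ = (1.13458)³ = 1.46053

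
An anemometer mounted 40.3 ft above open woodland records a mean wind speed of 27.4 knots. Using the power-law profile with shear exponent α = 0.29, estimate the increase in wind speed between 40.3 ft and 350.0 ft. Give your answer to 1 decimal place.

23.9 knots

Power law: V₂ = V₁ · (z₂/z₁)^α = 27.4 × (8.6849)^0.29 = 51.2852 knots
ΔV = 51.2852 − 27.4 = 23.8852 knots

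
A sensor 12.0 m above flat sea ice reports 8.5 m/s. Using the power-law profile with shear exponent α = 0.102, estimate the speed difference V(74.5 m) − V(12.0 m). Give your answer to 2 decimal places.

1.74 m/s

Power law: V₂ = V₁ · (z₂/z₁)^α = 8.5 × (6.2083)^0.102 = 10.2401 m/s
ΔV = 10.2401 − 8.5 = 1.7401 m/s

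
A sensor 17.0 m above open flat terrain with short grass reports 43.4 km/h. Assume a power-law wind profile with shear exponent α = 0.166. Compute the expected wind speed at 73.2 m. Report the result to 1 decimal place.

Power-law profile: V₂ = V₁ · (z₂/z₁)^α
V₂ = 43.4 × (73.2/17.0)^0.166 = 43.4 × (4.3059)^0.166
    = 43.4 × 1.2742 = 55.3024 km/h

55.3 km/h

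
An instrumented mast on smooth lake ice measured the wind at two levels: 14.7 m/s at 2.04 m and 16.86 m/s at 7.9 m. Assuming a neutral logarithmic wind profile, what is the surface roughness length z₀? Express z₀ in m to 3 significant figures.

Log law: V(z) ∝ ln(z/z₀). With r = V₁/V₂ = 14.7/16.86 = 0.87189,
r · ln(z₂/z₀) = ln(z₁/z₀) ⇒ ln z₀ = (ln z₁ − r·ln z₂)/(1 − r)
ln z₀ = (0.71295 − 0.87189×2.06686) / 0.12811 = -8.5012
z₀ = exp(-8.5012) = 0.0002032 m

z₀ ≈ 0.000203 m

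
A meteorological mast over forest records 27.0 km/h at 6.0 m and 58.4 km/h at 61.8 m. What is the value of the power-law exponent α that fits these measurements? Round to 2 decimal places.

Power law: V₂/V₁ = (z₂/z₁)^α ⇒ α = ln(V₂/V₁) / ln(z₂/z₁)
α = ln(58.4/27.0) / ln(61.8/6.0) = ln(2.1630) / ln(10.3000)
  = 0.77148 / 2.33214 = 0.33080

α ≈ 0.33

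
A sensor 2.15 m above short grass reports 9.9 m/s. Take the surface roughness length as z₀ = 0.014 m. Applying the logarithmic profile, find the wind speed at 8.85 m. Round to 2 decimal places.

12.68 m/s

Log law: V(z) ∝ ln(z/z₀), so V₂/V₁ = ln(z₂/z₀) / ln(z₁/z₀).
ln(8.85/0.014) = 6.4491, ln(2.15/0.014) = 5.0342
V₂ = 9.9 × 6.4491/5.0342 = 9.9 × 1.2811 = 12.6826 m/s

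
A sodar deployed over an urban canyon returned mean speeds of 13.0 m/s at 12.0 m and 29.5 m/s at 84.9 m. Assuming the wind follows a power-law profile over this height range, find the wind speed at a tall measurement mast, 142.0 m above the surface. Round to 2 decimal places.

36.59 m/s

First find α: α = ln(V₂/V₁)/ln(z₂/z₁) = ln(29.5/13.0)/ln(84.9/12.0) = 0.81944/1.95657 = 0.4188
Extrapolate from 84.9 m to 142.0 m: V₃ = 29.5 × (142.0/84.9)^0.4188 = 29.5 × 1.2404 = 36.5913 m/s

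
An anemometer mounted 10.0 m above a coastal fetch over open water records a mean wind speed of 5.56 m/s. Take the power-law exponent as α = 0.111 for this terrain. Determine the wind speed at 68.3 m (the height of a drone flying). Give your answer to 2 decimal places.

6.88 m/s

Power-law profile: V₂ = V₁ · (z₂/z₁)^α
V₂ = 5.56 × (68.3/10.0)^0.111 = 5.56 × (6.8300)^0.111
    = 5.56 × 1.2377 = 6.8817 m/s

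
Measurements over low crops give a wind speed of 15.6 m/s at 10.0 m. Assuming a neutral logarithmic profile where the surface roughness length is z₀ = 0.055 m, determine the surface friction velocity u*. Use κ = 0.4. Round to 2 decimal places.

u* ≈ 1.20 m/s

Log law: V(z) = (u*/κ) · ln(z/z₀) ⇒ u* = κ · V / ln(z/z₀)
u* = 0.4 × 15.6 / ln(10.0/0.055) = 0.4 × 15.6 / 5.2030
   = 6.2400 / 5.2030 = 1.1993 m/s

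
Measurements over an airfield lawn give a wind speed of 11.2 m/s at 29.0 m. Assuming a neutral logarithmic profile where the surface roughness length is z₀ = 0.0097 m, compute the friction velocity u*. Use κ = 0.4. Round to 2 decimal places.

Log law: V(z) = (u*/κ) · ln(z/z₀) ⇒ u* = κ · V / ln(z/z₀)
u* = 0.4 × 11.2 / ln(29.0/0.0097) = 0.4 × 11.2 / 8.0029
   = 4.4800 / 8.0029 = 0.5598 m/s

u* ≈ 0.56 m/s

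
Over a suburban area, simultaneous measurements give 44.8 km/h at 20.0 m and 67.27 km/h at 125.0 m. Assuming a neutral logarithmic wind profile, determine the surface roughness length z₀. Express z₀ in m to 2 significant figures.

z₀ ≈ 0.52 m

Log law: V(z) ∝ ln(z/z₀). With r = V₁/V₂ = 44.8/67.27 = 0.66597,
r · ln(z₂/z₀) = ln(z₁/z₀) ⇒ ln z₀ = (ln z₁ − r·ln z₂)/(1 − r)
ln z₀ = (2.99573 − 0.66597×4.82831) / 0.33403 = -0.6580
z₀ = exp(-0.6580) = 0.5179 m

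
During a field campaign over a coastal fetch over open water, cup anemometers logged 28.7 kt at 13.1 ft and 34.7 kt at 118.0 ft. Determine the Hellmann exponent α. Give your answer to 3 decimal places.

α ≈ 0.086

Power law: V₂/V₁ = (z₂/z₁)^α ⇒ α = ln(V₂/V₁) / ln(z₂/z₁)
α = ln(34.7/28.7) / ln(118.0/13.1) = ln(1.2091) / ln(9.0076)
  = 0.18984 / 2.19807 = 0.08637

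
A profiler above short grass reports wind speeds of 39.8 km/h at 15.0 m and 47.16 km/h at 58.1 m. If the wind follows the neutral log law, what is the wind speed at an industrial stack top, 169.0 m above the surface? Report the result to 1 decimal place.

Log law: V ∝ ln(z/z₀). From the pair, with r = V₁/V₂ = 0.84394,
ln z₀ = (ln z₁ − r·ln z₂)/(1 − r) = (2.7081 − 0.84394×4.0622)/0.15606 = -4.6145 → z₀ = 0.009907 m
V₃ = V₁ · ln(z₃/z₀)/ln(z₁/z₀) = 39.8 × 9.7444/7.3225 = 52.9634 km/h

53.0 km/h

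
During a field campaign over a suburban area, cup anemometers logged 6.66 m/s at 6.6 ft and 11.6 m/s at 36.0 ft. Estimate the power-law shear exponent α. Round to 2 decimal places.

Power law: V₂/V₁ = (z₂/z₁)^α ⇒ α = ln(V₂/V₁) / ln(z₂/z₁)
α = ln(11.6/6.66) / ln(36.0/6.6) = ln(1.7417) / ln(5.4545)
  = 0.55489 / 1.69645 = 0.32709

α ≈ 0.33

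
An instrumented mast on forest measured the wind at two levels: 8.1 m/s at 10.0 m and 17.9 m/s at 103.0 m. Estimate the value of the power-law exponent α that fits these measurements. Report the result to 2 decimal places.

α ≈ 0.34

Power law: V₂/V₁ = (z₂/z₁)^α ⇒ α = ln(V₂/V₁) / ln(z₂/z₁)
α = ln(17.9/8.1) / ln(103.0/10.0) = ln(2.2099) / ln(10.3000)
  = 0.79294 / 2.33214 = 0.34000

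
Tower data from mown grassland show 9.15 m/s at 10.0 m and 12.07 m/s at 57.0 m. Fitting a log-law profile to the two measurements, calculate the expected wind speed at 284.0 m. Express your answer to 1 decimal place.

14.8 m/s

Log law: V ∝ ln(z/z₀). From the pair, with r = V₁/V₂ = 0.75808,
ln z₀ = (ln z₁ − r·ln z₂)/(1 − r) = (2.3026 − 0.75808×4.0431)/0.24192 = -3.1513 → z₀ = 0.04280 m
V₃ = V₁ · ln(z₃/z₀)/ln(z₁/z₀) = 9.15 × 8.8002/5.4539 = 14.7643 m/s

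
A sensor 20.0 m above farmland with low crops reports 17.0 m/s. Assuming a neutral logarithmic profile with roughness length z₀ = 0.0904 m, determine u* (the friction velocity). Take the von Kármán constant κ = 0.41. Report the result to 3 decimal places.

u* ≈ 1.291 m/s

Log law: V(z) = (u*/κ) · ln(z/z₀) ⇒ u* = κ · V / ln(z/z₀)
u* = 0.41 × 17.0 / ln(20.0/0.0904) = 0.41 × 17.0 / 5.3992
   = 6.9700 / 5.3992 = 1.2909 m/s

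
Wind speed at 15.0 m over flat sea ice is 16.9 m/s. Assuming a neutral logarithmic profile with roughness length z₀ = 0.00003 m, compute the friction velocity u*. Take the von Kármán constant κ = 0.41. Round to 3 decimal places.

u* ≈ 0.528 m/s

Log law: V(z) = (u*/κ) · ln(z/z₀) ⇒ u* = κ · V / ln(z/z₀)
u* = 0.41 × 16.9 / ln(15.0/0.00003) = 0.41 × 16.9 / 13.1224
   = 6.9290 / 13.1224 = 0.5280 m/s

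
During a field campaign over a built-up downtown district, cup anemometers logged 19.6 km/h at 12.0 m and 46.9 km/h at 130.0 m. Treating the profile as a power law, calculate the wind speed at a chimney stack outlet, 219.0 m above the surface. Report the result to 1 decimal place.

First find α: α = ln(V₂/V₁)/ln(z₂/z₁) = ln(46.9/19.6)/ln(130.0/12.0) = 0.87249/2.38263 = 0.3662
Extrapolate from 130.0 m to 219.0 m: V₃ = 46.9 × (219.0/130.0)^0.3662 = 46.9 × 1.2104 = 56.7694 km/h

56.8 km/h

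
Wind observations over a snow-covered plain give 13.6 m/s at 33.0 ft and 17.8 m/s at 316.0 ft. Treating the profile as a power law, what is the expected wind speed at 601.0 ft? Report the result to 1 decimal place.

19.2 m/s

First find α: α = ln(V₂/V₁)/ln(z₂/z₁) = ln(17.8/13.6)/ln(316.0/33.0) = 0.26913/2.25923 = 0.1191
Extrapolate from 316.0 ft to 601.0 ft: V₃ = 17.8 × (601.0/316.0)^0.1191 = 17.8 × 1.0796 = 19.2167 m/s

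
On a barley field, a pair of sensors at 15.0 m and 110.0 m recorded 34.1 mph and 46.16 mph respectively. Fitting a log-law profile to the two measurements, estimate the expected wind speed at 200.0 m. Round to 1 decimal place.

49.8 mph

Log law: V ∝ ln(z/z₀). From the pair, with r = V₁/V₂ = 0.73873,
ln z₀ = (ln z₁ − r·ln z₂)/(1 − r) = (2.7081 − 0.73873×4.7005)/0.26127 = -2.9256 → z₀ = 0.05363 m
V₃ = V₁ · ln(z₃/z₀)/ln(z₁/z₀) = 34.1 × 8.2239/5.6337 = 49.7787 mph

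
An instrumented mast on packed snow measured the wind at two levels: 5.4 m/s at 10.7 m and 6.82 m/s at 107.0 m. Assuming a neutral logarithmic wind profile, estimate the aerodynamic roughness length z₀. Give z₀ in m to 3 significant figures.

Log law: V(z) ∝ ln(z/z₀). With r = V₁/V₂ = 5.4/6.82 = 0.79179,
r · ln(z₂/z₀) = ln(z₁/z₀) ⇒ ln z₀ = (ln z₁ − r·ln z₂)/(1 − r)
ln z₀ = (2.37024 − 0.79179×4.67283) / 0.20821 = -6.3861
z₀ = exp(-6.3861) = 0.001685 m

z₀ ≈ 0.00168 m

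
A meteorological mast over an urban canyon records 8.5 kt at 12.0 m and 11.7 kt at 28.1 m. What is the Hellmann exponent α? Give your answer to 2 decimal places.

Power law: V₂/V₁ = (z₂/z₁)^α ⇒ α = ln(V₂/V₁) / ln(z₂/z₁)
α = ln(11.7/8.5) / ln(28.1/12.0) = ln(1.3765) / ln(2.3417)
  = 0.31952 / 0.85086 = 0.37553

α ≈ 0.38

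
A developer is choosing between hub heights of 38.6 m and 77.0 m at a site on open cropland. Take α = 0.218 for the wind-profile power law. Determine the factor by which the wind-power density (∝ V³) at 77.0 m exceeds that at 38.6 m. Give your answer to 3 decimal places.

1.571

Speed ratio: V_B/V_A = (z_B/z_A)^α = (77.0/38.6)^0.218 = (1.9948)^0.218 = 1.16246
Power-density ratio: P_B/P_A = (V_B/V_A)³ = (1.16246)³ = 1.57086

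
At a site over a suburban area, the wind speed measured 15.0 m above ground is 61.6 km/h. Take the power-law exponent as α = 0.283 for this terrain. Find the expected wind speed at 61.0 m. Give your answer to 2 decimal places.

91.62 km/h

Power-law profile: V₂ = V₁ · (z₂/z₁)^α
V₂ = 61.6 × (61.0/15.0)^0.283 = 61.6 × (4.0667)^0.283
    = 61.6 × 1.4874 = 91.6210 km/h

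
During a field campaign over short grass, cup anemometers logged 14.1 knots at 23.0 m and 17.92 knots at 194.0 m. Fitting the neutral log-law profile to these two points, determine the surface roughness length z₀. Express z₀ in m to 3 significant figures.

Log law: V(z) ∝ ln(z/z₀). With r = V₁/V₂ = 14.1/17.92 = 0.78683,
r · ln(z₂/z₀) = ln(z₁/z₀) ⇒ ln z₀ = (ln z₁ − r·ln z₂)/(1 − r)
ln z₀ = (3.13549 − 0.78683×5.26786) / 0.21317 = -4.7353
z₀ = exp(-4.7353) = 0.008780 m

z₀ ≈ 0.00878 m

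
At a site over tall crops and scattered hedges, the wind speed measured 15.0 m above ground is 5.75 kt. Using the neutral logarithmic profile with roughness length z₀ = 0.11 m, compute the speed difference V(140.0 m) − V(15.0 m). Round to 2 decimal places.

2.61 kt

Log law: V₂ = V₁ · ln(z₂/z₀)/ln(z₁/z₀) = 5.75 × 7.1489/4.9153 = 8.3629 kt
ΔV = 8.3629 − 5.75 = 2.6129 kt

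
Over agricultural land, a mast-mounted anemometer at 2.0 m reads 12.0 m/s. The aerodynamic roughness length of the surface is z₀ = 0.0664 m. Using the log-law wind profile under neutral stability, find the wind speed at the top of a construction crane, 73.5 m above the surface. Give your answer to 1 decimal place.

24.7 m/s

Log law: V(z) ∝ ln(z/z₀), so V₂/V₁ = ln(z₂/z₀) / ln(z₁/z₀).
ln(73.5/0.0664) = 7.0093, ln(2.0/0.0664) = 3.4052
V₂ = 12.0 × 7.0093/3.4052 = 12.0 × 2.0584 = 24.7010 m/s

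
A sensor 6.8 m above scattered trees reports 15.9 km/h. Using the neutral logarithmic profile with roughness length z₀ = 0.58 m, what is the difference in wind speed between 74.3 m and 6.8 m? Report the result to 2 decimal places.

Log law: V₂ = V₁ · ln(z₂/z₀)/ln(z₁/z₀) = 15.9 × 4.8528/2.4616 = 31.3449 km/h
ΔV = 31.3449 − 15.9 = 15.4449 km/h

15.44 km/h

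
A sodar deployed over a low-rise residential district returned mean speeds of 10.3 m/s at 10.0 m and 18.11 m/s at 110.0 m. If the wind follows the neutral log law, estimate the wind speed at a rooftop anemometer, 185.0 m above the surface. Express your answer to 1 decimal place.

Log law: V ∝ ln(z/z₀). From the pair, with r = V₁/V₂ = 0.56875,
ln z₀ = (ln z₁ − r·ln z₂)/(1 − r) = (2.3026 − 0.56875×4.7005)/0.43125 = -0.8598 → z₀ = 0.4232 m
V₃ = V₁ · ln(z₃/z₀)/ln(z₁/z₀) = 10.3 × 6.0802/3.1624 = 19.8032 m/s

19.8 m/s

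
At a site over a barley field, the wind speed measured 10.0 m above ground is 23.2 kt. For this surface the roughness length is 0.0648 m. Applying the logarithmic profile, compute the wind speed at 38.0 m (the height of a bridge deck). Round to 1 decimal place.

29.3 kt

Log law: V(z) ∝ ln(z/z₀), so V₂/V₁ = ln(z₂/z₀) / ln(z₁/z₀).
ln(38.0/0.0648) = 6.3740, ln(10.0/0.0648) = 5.0390
V₂ = 23.2 × 6.3740/5.0390 = 23.2 × 1.2649 = 29.3464 kt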